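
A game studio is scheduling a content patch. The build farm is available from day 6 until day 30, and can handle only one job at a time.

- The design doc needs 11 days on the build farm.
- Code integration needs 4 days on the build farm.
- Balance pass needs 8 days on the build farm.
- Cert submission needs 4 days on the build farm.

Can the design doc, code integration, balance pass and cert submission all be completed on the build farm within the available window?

The build farm window is 30 − 6 = 24 days.
Running back to back, the jobs need 11 + 4 + 8 + 4 = 27 days on the build farm.
Since 27 > 24, they cannot all fit.

No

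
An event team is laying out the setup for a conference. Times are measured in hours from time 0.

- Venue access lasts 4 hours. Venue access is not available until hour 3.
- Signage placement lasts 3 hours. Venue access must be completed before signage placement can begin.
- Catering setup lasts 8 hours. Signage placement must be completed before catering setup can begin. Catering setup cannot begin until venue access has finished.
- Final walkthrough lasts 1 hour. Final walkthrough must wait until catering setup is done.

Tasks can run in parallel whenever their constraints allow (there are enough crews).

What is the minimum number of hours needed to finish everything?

19

Venue access cannot begin until its own release at hour 3. It runs from hour 3 to 3 + 4 = hour 7.
Signage placement waits on venue access (finishes hour 7), so it starts at hour 7 and finishes at 7 + 3 = hour 10.
Catering setup cannot start until signage placement (finishes hour 10); venue access (finishes hour 7). The controlling bound is hour 10, so catering setup finishes at 10 + 8 = hour 18.
Final walkthrough cannot begin until catering setup (finishes hour 18). It runs from hour 18 to 18 + 1 = hour 19.
All tasks are finished once the last one completes. Finish times: Venue access at 7, Signage placement at 10, Catering setup at 18, Final walkthrough at 19. The latest is hour 19.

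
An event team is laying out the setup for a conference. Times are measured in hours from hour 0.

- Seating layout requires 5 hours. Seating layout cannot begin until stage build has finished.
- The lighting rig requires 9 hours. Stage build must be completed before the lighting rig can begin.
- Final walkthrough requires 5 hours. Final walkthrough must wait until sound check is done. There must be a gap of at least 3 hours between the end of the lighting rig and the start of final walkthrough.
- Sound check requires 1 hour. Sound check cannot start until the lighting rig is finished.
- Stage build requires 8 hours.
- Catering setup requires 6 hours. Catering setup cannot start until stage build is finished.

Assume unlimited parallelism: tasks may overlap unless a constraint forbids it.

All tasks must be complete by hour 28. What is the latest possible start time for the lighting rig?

Nothing follows final walkthrough; the deadline of hour 28 is its only limit. It must start by 28 − 5 = hour 23.
Since final walkthrough (must start by hour 23) depends on it, sound check must finish by hour 23. Backing off its 1-hour duration gives a latest start of hour 22.
The lighting rig feeds sound check (must start by hour 22); final walkthrough (must start by hour 23, minus 3-hour gap → hour 20). Taking the minimum, the lighting rig must finish by hour 20 and start by 20 − 9 = hour 11.

11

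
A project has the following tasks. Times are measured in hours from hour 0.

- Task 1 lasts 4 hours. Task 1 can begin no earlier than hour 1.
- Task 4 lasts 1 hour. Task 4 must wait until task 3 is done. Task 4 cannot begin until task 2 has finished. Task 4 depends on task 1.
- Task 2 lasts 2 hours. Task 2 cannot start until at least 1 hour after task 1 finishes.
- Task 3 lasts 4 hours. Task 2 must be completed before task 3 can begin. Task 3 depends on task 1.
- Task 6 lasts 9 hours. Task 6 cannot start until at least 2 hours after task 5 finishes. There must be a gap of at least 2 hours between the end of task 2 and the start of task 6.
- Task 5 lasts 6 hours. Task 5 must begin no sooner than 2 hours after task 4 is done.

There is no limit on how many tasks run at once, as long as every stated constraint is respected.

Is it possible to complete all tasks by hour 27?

Task 1 waits on its own release at hour 1, so it starts at hour 1 and finishes at 1 + 4 = hour 5.
Task 2 waits on task 1 (finishes hour 5, plus 1-hour gap → hour 6), so it starts at hour 6 and finishes at 6 + 2 = hour 8.
Task 3 has to wait for task 2 (finishes hour 8); task 1 (finishes hour 5). The latest of these is hour 8, so task 3 runs hour 8 to 8 + 4 = hour 12.
Task 4 cannot start until task 3 (finishes hour 12); task 2 (finishes hour 8); task 1 (finishes hour 5). The controlling bound is hour 12, so task 4 finishes at 12 + 1 = hour 13.
Task 5 waits on task 4 (finishes hour 13, plus 2-hour gap → hour 15), so it starts at hour 15 and finishes at 15 + 6 = hour 21.
Task 6 has to wait for task 5 (finishes hour 21, plus 2-hour gap → hour 23); task 2 (finishes hour 8, plus 2-hour gap → hour 10). The latest of these is hour 23, so task 6 runs hour 23 to 23 + 9 = hour 32.
The earliest everything can be done is hour 32, which is after the deadline of 27, so it is not possible.

No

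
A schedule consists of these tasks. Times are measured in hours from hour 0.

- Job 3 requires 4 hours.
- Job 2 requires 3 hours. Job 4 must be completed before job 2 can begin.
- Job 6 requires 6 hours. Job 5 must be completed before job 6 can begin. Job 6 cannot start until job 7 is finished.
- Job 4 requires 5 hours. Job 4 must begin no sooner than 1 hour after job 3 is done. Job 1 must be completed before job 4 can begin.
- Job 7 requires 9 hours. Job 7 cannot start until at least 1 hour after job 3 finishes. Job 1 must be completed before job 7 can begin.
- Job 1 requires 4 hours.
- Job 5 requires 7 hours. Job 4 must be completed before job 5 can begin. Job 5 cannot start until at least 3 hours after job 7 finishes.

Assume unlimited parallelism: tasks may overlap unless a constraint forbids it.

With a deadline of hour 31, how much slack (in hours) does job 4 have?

Job 3 has no prerequisites, so it starts at hour 0 and finishes at hour 4.
Job 1 has no prerequisites, so it starts at hour 0 and finishes at hour 4.
For job 4: job 3 (finishes hour 4, plus 1-hour gap → hour 5); job 1 (finishes hour 4). Taking the maximum gives a start of hour 5, and it finishes at 5 + 5 = hour 10.

Working backward from the deadline:
Nothing follows job 2; the deadline of hour 31 is its only limit. It must start by 31 − 3 = hour 28.
Job 6 must finish by hour 31; it takes 6 hours, so it must start by 31 − 6 = hour 25.
Since job 6 (must start by hour 25) depends on it, job 5 must finish by hour 25. Backing off its 7-hour duration gives a latest start of hour 18.
Job 4 has several dependents: job 2 (must start by hour 28); job 5 (must start by hour 18). The earliest of those limits is hour 18, so job 4 must start by 18 − 5 = hour 13.
So job 4 can start as early as hour 5 and as late as hour 13, giving 13 − 5 = 8 hours of slack.

8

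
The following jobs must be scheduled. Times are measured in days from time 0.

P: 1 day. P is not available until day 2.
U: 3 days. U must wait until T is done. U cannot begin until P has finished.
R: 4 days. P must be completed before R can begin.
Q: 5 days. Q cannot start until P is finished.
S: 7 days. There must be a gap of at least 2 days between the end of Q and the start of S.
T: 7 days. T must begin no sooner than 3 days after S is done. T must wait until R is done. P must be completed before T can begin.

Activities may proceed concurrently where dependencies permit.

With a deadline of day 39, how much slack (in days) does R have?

22

P cannot begin until its own release at day 2. It runs from day 2 to 2 + 1 = day 3.
R cannot begin until P (finishes day 3). It runs from day 3 to 3 + 4 = day 7.

Working backward from the deadline:
To finish by day 39, U (duration 3) must start no later than day 36.
Since U (must start by day 36) depends on it, T must finish by day 36. Backing off its 7-day duration gives a latest start of day 29.
R feeds into T (must start by day 29); so R must finish by day 29 and therefore start by day 25.
So R can start as early as day 3 and as late as day 25, giving 25 − 3 = 22 days of slack.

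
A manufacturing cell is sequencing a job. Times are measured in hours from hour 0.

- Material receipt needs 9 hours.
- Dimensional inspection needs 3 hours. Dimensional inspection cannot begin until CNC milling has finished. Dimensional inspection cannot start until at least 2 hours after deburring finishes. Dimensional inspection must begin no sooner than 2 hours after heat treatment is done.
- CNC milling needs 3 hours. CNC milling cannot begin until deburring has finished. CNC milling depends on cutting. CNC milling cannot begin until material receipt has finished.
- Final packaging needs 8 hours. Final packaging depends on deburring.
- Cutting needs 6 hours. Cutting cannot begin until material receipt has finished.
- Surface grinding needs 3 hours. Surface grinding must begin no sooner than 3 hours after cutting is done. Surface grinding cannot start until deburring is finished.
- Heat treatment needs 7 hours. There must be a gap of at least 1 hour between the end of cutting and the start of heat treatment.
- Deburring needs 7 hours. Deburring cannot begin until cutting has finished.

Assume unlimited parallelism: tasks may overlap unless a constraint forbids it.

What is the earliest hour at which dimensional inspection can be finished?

Nothing blocks material receipt, so it runs from hour 0 to hour 9.
After material receipt (finishes hour 9), cutting can start at hour 9 and finishes at hour 15.
Heat treatment waits on cutting (finishes hour 15, plus 1-hour gap → hour 16), so it starts at hour 16 and finishes at 16 + 7 = hour 23.
Deburring cannot begin until cutting (finishes hour 15). It runs from hour 15 to 15 + 7 = hour 22.
CNC milling needs all of deburring (finishes hour 22); cutting (finishes hour 15); material receipt (finishes hour 9). That puts its earliest start at hour 22; it finishes at 22 + 3 = hour 25.
Dimensional inspection needs all of CNC milling (finishes hour 25); deburring (finishes hour 22, plus 2-hour gap → hour 24); heat treatment (finishes hour 23, plus 2-hour gap → hour 25). That puts its earliest start at hour 25; it finishes at 25 + 3 = hour 28.

28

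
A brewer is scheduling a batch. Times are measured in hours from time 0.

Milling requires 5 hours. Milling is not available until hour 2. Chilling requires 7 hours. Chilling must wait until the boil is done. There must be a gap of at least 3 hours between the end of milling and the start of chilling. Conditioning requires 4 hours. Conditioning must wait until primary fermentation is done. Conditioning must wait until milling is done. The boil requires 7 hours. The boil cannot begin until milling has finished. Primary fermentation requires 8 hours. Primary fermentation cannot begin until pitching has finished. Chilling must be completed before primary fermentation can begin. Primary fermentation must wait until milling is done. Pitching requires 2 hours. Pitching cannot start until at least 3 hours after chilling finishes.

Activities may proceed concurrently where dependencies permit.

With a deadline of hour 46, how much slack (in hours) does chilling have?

After its own release at hour 2, milling can start at hour 2 and finishes at hour 7.
After milling (finishes hour 7), the boil can start at hour 7 and finishes at hour 14.
Chilling needs all of the boil (finishes hour 14); milling (finishes hour 7, plus 3-hour gap → hour 10). That puts its earliest start at hour 14; it finishes at 14 + 7 = hour 21.

Working backward from the deadline:
To finish by hour 46, conditioning (duration 4) must start no later than hour 42.
Primary fermentation must finish before conditioning (must start by hour 42). With an 8-hour duration, primary fermentation must start by 42 − 8 = hour 34.
Pitching has to be done before primary fermentation (must start by hour 34). That means finishing by hour 34, i.e. starting by 34 − 2 = hour 32.
Chilling must finish in time for pitching (must start by hour 32, minus 3-hour gap → hour 29); primary fermentation (must start by hour 34). The tightest is hour 29, so chilling must start by 29 − 7 = hour 22.
So chilling can start as early as hour 14 and as late as hour 22, giving 22 − 14 = 8 hours of slack.

8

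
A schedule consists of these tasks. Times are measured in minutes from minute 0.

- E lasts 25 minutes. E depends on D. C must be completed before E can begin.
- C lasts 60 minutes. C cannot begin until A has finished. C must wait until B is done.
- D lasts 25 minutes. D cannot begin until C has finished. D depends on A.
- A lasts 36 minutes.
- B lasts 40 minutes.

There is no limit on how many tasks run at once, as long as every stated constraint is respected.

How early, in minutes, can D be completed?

125

B can start immediately at minute 0; it finishes at minute 40.
A can start immediately at minute 0; it finishes at minute 36.
C has to wait for A (finishes minute 36); B (finishes minute 40). The latest of these is minute 40, so C runs minute 40 to 40 + 60 = minute 100.
For D: C (finishes minute 100); A (finishes minute 36). Taking the maximum gives a start of minute 100, and it finishes at 100 + 25 = minute 125.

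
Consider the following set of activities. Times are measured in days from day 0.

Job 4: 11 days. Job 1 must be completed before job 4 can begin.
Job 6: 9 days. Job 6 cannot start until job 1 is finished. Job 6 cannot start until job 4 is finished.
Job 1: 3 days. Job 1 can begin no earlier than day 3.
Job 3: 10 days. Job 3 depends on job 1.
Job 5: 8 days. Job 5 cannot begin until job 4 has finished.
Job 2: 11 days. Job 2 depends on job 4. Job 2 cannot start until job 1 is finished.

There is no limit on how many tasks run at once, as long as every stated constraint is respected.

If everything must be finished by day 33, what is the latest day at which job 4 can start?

Job 2 must finish by day 33; it takes 11 days, so it must start by 33 − 11 = day 22.
Nothing follows job 5; the deadline of day 33 is its only limit. It must start by 33 − 8 = day 25.
Job 6 has no dependents, so it just needs to finish by day 33. Starting by 33 − 9 = day 24 achieves that.
Job 4 has several dependents: job 2 (must start by day 22); job 5 (must start by day 25); job 6 (must start by day 24). The earliest of those limits is day 22, so job 4 must start by 22 − 11 = day 11.

11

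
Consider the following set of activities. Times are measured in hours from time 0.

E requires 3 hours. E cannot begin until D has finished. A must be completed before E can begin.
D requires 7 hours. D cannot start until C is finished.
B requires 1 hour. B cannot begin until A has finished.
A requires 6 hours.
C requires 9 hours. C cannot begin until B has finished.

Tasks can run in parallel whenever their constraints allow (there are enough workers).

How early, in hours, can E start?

23

Nothing blocks A, so it runs from hour 0 to hour 6.
B cannot begin until A (finishes hour 6). It runs from hour 6 to 6 + 1 = hour 7.
After B (finishes hour 7), C can start at hour 7 and finishes at hour 16.
D cannot begin until C (finishes hour 16). It runs from hour 16 to 16 + 7 = hour 23.
E waits on D (finishes hour 23); A (finishes hour 6). The latest of these is hour 23, which is the earliest E can start.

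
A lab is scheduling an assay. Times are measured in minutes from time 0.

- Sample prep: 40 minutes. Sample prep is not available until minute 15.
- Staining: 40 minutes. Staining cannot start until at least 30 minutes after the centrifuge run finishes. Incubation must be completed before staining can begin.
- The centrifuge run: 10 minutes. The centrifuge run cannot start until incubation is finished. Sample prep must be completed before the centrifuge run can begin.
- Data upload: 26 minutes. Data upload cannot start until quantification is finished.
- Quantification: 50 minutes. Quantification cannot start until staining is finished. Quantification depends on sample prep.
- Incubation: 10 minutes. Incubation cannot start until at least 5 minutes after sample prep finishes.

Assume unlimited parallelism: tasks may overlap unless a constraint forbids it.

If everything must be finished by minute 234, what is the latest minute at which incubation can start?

To finish by minute 234, data upload (duration 26) must start no later than minute 208.
Quantification must finish before data upload (must start by minute 208). With a 50-minute duration, quantification must start by 208 − 50 = minute 158.
Since quantification (must start by minute 158) depends on it, staining must finish by minute 158. Backing off its 40-minute duration gives a latest start of minute 118.
The centrifuge run feeds into staining (must start by minute 118, minus 30-minute gap → minute 88); so the centrifuge run must finish by minute 88 and therefore start by minute 78.
For incubation: the centrifuge run (must start by minute 78); staining (must start by minute 118). The most restrictive is minute 78; with a 10-minute duration, incubation must start by minute 68.

68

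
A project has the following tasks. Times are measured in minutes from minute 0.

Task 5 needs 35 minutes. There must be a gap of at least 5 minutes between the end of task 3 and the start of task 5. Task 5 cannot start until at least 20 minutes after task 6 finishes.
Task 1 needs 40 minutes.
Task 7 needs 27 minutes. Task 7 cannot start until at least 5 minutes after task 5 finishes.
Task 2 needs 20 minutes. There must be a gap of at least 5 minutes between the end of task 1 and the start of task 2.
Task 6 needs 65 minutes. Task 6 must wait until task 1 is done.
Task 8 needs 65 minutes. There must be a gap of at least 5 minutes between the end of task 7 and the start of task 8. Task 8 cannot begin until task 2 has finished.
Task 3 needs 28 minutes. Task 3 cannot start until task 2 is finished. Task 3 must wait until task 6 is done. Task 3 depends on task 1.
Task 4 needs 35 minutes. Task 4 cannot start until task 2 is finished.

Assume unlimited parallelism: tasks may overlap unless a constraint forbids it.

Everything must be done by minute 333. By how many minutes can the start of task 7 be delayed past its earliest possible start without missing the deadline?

Nothing blocks task 1, so it runs from minute 0 to minute 40.
Task 6 cannot begin until task 1 (finishes minute 40). It runs from minute 40 to 40 + 65 = minute 105.
Task 2 cannot begin until task 1 (finishes minute 40, plus 5-minute gap → minute 45). It runs from minute 45 to 45 + 20 = minute 65.
Task 3 cannot start until task 2 (finishes minute 65); task 6 (finishes minute 105); task 1 (finishes minute 40). The controlling bound is minute 105, so task 3 finishes at 105 + 28 = minute 133.
Task 5 needs all of task 3 (finishes minute 133, plus 5-minute gap → minute 138); task 6 (finishes minute 105, plus 20-minute gap → minute 125). That puts its earliest start at minute 138; it finishes at 138 + 35 = minute 173.
Task 7 waits on task 5 (finishes minute 173, plus 5-minute gap → minute 178), so it starts at minute 178 and finishes at 178 + 27 = minute 205.

Working backward from the deadline:
Task 8 has no dependents, so it just needs to finish by minute 333. Starting by 333 − 65 = minute 268 achieves that.
Task 7 must finish before task 8 (must start by minute 268, minus 5-minute gap → minute 263). With a 27-minute duration, task 7 must start by 263 − 27 = minute 236.
So task 7 can start as early as minute 178 and as late as minute 236, giving 236 − 178 = 58 minutes of slack.

58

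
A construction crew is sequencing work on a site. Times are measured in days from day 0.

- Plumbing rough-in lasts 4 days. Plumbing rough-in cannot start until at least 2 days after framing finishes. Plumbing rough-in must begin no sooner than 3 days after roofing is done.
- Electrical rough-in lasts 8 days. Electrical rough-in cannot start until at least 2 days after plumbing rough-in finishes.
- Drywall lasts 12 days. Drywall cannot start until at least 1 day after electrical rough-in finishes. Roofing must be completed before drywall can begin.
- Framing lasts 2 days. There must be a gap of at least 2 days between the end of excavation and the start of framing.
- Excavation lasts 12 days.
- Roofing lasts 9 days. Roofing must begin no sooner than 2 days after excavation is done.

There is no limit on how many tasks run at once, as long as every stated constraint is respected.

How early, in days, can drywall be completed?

Excavation can start immediately at day 0; it finishes at day 12.
Roofing cannot begin until excavation (finishes day 12, plus 2-day gap → day 14). It runs from day 14 to 14 + 9 = day 23.
Framing cannot begin until excavation (finishes day 12, plus 2-day gap → day 14). It runs from day 14 to 14 + 2 = day 16.
For plumbing rough-in: framing (finishes day 16, plus 2-day gap → day 18); roofing (finishes day 23, plus 3-day gap → day 26). Taking the maximum gives a start of day 26, and it finishes at 26 + 4 = day 30.
After plumbing rough-in (finishes day 30, plus 2-day gap → day 32), electrical rough-in can start at day 32 and finishes at day 40.
Drywall cannot start until electrical rough-in (finishes day 40, plus 1-day gap → day 41); roofing (finishes day 23). The controlling bound is day 41, so drywall finishes at 41 + 12 = day 53.

53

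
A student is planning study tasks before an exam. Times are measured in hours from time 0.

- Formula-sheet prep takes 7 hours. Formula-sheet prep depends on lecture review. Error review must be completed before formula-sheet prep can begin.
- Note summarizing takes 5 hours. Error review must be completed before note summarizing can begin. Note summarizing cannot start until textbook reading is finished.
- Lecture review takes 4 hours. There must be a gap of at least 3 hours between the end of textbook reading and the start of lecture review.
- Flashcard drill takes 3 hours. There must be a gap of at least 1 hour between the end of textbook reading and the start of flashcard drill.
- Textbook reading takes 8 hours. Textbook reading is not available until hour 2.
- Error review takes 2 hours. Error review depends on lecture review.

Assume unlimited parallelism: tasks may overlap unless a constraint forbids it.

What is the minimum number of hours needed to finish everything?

Textbook reading cannot begin until its own release at hour 2. It runs from hour 2 to 2 + 8 = hour 10.
After textbook reading (finishes hour 10, plus 1-hour gap → hour 11), flashcard drill can start at hour 11 and finishes at hour 14.
Lecture review cannot begin until textbook reading (finishes hour 10, plus 3-hour gap → hour 13). It runs from hour 13 to 13 + 4 = hour 17.
After lecture review (finishes hour 17), error review can start at hour 17 and finishes at hour 19.
For formula-sheet prep: lecture review (finishes hour 17); error review (finishes hour 19). Taking the maximum gives a start of hour 19, and it finishes at 19 + 7 = hour 26.
Note summarizing cannot start until error review (finishes hour 19); textbook reading (finishes hour 10). The controlling bound is hour 19, so note summarizing finishes at 19 + 5 = hour 24.
All tasks are finished once the last one completes. Finish times: Textbook reading at 10, Lecture review at 17, Flashcard drill at 14, Error review at 19, Note summarizing at 24, Formula-sheet prep at 26. The latest is hour 26.

26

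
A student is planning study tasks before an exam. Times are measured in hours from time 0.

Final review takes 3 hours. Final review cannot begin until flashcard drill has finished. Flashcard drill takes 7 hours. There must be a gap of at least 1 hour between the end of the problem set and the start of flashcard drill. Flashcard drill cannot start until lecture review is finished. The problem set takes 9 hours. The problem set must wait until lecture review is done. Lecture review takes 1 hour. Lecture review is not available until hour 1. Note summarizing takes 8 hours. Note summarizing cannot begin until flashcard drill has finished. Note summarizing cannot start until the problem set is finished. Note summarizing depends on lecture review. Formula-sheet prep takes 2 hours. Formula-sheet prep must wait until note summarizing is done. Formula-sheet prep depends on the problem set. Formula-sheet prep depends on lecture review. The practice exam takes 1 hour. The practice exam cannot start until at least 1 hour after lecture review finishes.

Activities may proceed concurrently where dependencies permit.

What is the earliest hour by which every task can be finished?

After its own release at hour 1, lecture review can start at hour 1 and finishes at hour 2.
After lecture review (finishes hour 2, plus 1-hour gap → hour 3), the practice exam can start at hour 3 and finishes at hour 4.
After lecture review (finishes hour 2), the problem set can start at hour 2 and finishes at hour 11.
For flashcard drill: the problem set (finishes hour 11, plus 1-hour gap → hour 12); lecture review (finishes hour 2). Taking the maximum gives a start of hour 12, and it finishes at 12 + 7 = hour 19.
Final review cannot begin until flashcard drill (finishes hour 19). It runs from hour 19 to 19 + 3 = hour 22.
Note summarizing has to wait for flashcard drill (finishes hour 19); the problem set (finishes hour 11); lecture review (finishes hour 2). The latest of these is hour 19, so note summarizing runs hour 19 to 19 + 8 = hour 27.
Formula-sheet prep cannot start until note summarizing (finishes hour 27); the problem set (finishes hour 11); lecture review (finishes hour 2). The controlling bound is hour 27, so formula-sheet prep finishes at 27 + 2 = hour 29.
All tasks are finished once the last one completes. Finish times: Lecture review at 2, The problem set at 11, Flashcard drill at 19, The practice exam at 4, Note summarizing at 27, Formula-sheet prep at 29, Final review at 22. The latest is hour 29.

29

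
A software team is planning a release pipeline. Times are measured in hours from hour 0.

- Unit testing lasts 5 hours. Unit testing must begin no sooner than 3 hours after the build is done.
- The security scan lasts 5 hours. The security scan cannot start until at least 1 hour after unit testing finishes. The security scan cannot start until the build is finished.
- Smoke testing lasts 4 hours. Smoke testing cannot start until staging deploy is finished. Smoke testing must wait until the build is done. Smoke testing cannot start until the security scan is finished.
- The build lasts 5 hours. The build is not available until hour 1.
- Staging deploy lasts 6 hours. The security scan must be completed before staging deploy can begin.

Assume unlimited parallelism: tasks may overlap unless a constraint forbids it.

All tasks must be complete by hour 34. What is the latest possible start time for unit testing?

Smoke testing must finish by hour 34; it takes 4 hours, so it must start by 34 − 4 = hour 30.
Staging deploy has to be done before smoke testing (must start by hour 30). That means finishing by hour 30, i.e. starting by 30 − 6 = hour 24.
The security scan must finish in time for staging deploy (must start by hour 24); smoke testing (must start by hour 30). The tightest is hour 24, so the security scan must start by 24 − 5 = hour 19.
Since the security scan (must start by hour 19, minus 1-hour gap → hour 18) depends on it, unit testing must finish by hour 18. Backing off its 5-hour duration gives a latest start of hour 13.

13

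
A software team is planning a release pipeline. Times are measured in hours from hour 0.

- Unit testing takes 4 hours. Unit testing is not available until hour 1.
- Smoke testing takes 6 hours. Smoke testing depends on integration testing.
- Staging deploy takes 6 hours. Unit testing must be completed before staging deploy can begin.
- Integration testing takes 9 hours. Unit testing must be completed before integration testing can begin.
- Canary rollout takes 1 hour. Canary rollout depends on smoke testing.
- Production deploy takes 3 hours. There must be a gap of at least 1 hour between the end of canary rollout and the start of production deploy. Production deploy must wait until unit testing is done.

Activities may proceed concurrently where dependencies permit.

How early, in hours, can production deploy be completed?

Unit testing waits on its own release at hour 1, so it starts at hour 1 and finishes at 1 + 4 = hour 5.
After unit testing (finishes hour 5), integration testing can start at hour 5 and finishes at hour 14.
Smoke testing cannot begin until integration testing (finishes hour 14). It runs from hour 14 to 14 + 6 = hour 20.
Canary rollout cannot begin until smoke testing (finishes hour 20). It runs from hour 20 to 20 + 1 = hour 21.
For production deploy: canary rollout (finishes hour 21, plus 1-hour gap → hour 22); unit testing (finishes hour 5). Taking the maximum gives a start of hour 22, and it finishes at 22 + 3 = hour 25.

25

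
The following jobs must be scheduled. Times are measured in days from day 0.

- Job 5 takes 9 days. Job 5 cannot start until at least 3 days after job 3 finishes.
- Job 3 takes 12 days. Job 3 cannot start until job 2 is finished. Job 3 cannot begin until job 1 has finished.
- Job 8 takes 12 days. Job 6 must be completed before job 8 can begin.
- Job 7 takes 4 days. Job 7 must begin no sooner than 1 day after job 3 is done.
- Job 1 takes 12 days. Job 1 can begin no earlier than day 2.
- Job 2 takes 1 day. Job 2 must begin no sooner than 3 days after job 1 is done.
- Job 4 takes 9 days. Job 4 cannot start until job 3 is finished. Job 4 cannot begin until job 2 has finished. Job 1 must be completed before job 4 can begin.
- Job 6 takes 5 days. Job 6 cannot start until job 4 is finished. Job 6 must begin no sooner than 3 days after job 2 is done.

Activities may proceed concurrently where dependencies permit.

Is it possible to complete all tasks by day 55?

No

Job 1 cannot begin until its own release at day 2. It runs from day 2 to 2 + 12 = day 14.
Job 2 cannot begin until job 1 (finishes day 14, plus 3-day gap → day 17). It runs from day 17 to 17 + 1 = day 18.
Job 3 has to wait for job 2 (finishes day 18); job 1 (finishes day 14). The latest of these is day 18, so job 3 runs day 18 to 18 + 12 = day 30.
Job 7 waits on job 3 (finishes day 30, plus 1-day gap → day 31), so it starts at day 31 and finishes at 31 + 4 = day 35.
Job 5 waits on job 3 (finishes day 30, plus 3-day gap → day 33), so it starts at day 33 and finishes at 33 + 9 = day 42.
Job 4 cannot start until job 3 (finishes day 30); job 2 (finishes day 18); job 1 (finishes day 14). The controlling bound is day 30, so job 4 finishes at 30 + 9 = day 39.
Job 6 cannot start until job 4 (finishes day 39); job 2 (finishes day 18, plus 3-day gap → day 21). The controlling bound is day 39, so job 6 finishes at 39 + 5 = day 44.
Job 8 waits on job 6 (finishes day 44), so it starts at day 44 and finishes at 44 + 12 = day 56.
The earliest everything can be done is day 56, which is after the deadline of 55, so it is not possible.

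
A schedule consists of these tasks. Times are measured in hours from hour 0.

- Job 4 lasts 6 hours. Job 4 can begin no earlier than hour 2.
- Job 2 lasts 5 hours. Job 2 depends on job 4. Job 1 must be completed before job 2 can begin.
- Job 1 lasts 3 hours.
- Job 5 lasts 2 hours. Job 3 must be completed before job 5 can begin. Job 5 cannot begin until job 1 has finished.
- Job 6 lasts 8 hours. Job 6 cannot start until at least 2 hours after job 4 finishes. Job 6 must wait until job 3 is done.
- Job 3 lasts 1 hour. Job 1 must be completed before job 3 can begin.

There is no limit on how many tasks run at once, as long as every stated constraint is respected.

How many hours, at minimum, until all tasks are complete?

Job 4 waits on its own release at hour 2, so it starts at hour 2 and finishes at 2 + 6 = hour 8.
Nothing blocks job 1, so it runs from hour 0 to hour 3.
Job 3 waits on job 1 (finishes hour 3), so it starts at hour 3 and finishes at 3 + 1 = hour 4.
For job 6: job 4 (finishes hour 8, plus 2-hour gap → hour 10); job 3 (finishes hour 4). Taking the maximum gives a start of hour 10, and it finishes at 10 + 8 = hour 18.
For job 5: job 3 (finishes hour 4); job 1 (finishes hour 3). Taking the maximum gives a start of hour 4, and it finishes at 4 + 2 = hour 6.
Job 2 cannot start until job 4 (finishes hour 8); job 1 (finishes hour 3). The controlling bound is hour 8, so job 2 finishes at 8 + 5 = hour 13.
All tasks are finished once the last one completes. Finish times: Job 1 at 3, Job 2 at 13, Job 3 at 4, Job 4 at 8, Job 5 at 6, Job 6 at 18. The latest is hour 18.

18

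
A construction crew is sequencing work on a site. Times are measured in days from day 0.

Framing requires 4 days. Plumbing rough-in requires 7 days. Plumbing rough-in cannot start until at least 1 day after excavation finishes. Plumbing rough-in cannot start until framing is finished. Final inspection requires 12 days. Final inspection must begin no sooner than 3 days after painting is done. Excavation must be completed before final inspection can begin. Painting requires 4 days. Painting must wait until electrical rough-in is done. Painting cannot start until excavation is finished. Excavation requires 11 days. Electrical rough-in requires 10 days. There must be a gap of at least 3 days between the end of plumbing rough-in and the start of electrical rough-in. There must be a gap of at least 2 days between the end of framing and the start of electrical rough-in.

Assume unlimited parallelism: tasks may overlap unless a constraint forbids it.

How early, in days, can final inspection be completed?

51

Framing has no prerequisites, so it starts at day 0 and finishes at day 4.
Excavation has no prerequisites, so it starts at day 0 and finishes at day 11.
Plumbing rough-in has to wait for excavation (finishes day 11, plus 1-day gap → day 12); framing (finishes day 4). The latest of these is day 12, so plumbing rough-in runs day 12 to 12 + 7 = day 19.
For electrical rough-in: plumbing rough-in (finishes day 19, plus 3-day gap → day 22); framing (finishes day 4, plus 2-day gap → day 6). Taking the maximum gives a start of day 22, and it finishes at 22 + 10 = day 32.
Painting cannot start until electrical rough-in (finishes day 32); excavation (finishes day 11). The controlling bound is day 32, so painting finishes at 32 + 4 = day 36.
For final inspection: painting (finishes day 36, plus 3-day gap → day 39); excavation (finishes day 11). Taking the maximum gives a start of day 39, and it finishes at 39 + 12 = day 51.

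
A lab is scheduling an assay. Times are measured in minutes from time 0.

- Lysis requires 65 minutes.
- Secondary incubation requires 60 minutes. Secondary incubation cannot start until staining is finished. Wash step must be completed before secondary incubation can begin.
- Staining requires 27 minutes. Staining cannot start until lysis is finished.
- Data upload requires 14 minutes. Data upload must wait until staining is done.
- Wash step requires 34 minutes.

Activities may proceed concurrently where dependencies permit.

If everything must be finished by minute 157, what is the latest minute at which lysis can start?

5

Secondary incubation must finish by minute 157; it takes 60 minutes, so it must start by 157 − 60 = minute 97.
Data upload has no dependents, so it just needs to finish by minute 157. Starting by 157 − 14 = minute 143 achieves that.
Staining feeds secondary incubation (must start by minute 97); data upload (must start by minute 143). Taking the minimum, staining must finish by minute 97 and start by 97 − 27 = minute 70.
Lysis has to be done before staining (must start by minute 70). That means finishing by minute 70, i.e. starting by 70 − 65 = minute 5.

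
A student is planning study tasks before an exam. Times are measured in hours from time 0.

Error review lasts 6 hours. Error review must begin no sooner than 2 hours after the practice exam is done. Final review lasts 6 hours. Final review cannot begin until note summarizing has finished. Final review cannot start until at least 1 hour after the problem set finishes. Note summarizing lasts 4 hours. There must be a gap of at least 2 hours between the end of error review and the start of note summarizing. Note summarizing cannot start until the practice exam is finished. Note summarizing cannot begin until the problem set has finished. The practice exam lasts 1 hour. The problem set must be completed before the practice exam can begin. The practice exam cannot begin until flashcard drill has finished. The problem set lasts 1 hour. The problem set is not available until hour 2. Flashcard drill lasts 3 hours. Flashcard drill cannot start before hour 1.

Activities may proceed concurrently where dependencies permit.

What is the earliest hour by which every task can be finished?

25

After its own release at hour 1, flashcard drill can start at hour 1 and finishes at hour 4.
After its own release at hour 2, the problem set can start at hour 2 and finishes at hour 3.
The practice exam needs all of the problem set (finishes hour 3); flashcard drill (finishes hour 4). That puts its earliest start at hour 4; it finishes at 4 + 1 = hour 5.
After the practice exam (finishes hour 5, plus 2-hour gap → hour 7), error review can start at hour 7 and finishes at hour 13.
Note summarizing has to wait for error review (finishes hour 13, plus 2-hour gap → hour 15); the practice exam (finishes hour 5); the problem set (finishes hour 3). The latest of these is hour 15, so note summarizing runs hour 15 to 15 + 4 = hour 19.
Final review cannot start until note summarizing (finishes hour 19); the problem set (finishes hour 3, plus 1-hour gap → hour 4). The controlling bound is hour 19, so final review finishes at 19 + 6 = hour 25.
All tasks are finished once the last one completes. Finish times: The problem set at 3, Flashcard drill at 4, The practice exam at 5, Error review at 13, Note summarizing at 19, Final review at 25. The latest is hour 25.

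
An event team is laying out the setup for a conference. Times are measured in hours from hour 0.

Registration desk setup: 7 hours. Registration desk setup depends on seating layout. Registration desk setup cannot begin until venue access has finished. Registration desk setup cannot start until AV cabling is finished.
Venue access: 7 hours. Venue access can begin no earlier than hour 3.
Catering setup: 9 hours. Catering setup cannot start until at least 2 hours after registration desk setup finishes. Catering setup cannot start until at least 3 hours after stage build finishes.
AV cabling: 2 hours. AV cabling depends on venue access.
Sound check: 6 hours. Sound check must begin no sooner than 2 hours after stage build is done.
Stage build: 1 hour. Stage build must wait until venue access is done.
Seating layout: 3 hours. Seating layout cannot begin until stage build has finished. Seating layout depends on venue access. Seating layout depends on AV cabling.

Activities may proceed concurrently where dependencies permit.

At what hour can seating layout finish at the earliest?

Venue access cannot begin until its own release at hour 3. It runs from hour 3 to 3 + 7 = hour 10.
AV cabling waits on venue access (finishes hour 10), so it starts at hour 10 and finishes at 10 + 2 = hour 12.
Stage build waits on venue access (finishes hour 10), so it starts at hour 10 and finishes at 10 + 1 = hour 11.
Seating layout cannot start until stage build (finishes hour 11); venue access (finishes hour 10); AV cabling (finishes hour 12). The controlling bound is hour 12, so seating layout finishes at 12 + 3 = hour 15.

15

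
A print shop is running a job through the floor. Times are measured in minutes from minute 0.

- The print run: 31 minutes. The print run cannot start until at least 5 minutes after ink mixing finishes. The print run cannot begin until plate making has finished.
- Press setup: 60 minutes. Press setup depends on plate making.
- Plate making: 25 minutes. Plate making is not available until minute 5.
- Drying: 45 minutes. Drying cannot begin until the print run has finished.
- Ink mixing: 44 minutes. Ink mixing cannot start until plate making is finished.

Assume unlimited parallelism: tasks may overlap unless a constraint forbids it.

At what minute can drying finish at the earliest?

Plate making waits on its own release at minute 5, so it starts at minute 5 and finishes at 5 + 25 = minute 30.
Ink mixing cannot begin until plate making (finishes minute 30). It runs from minute 30 to 30 + 44 = minute 74.
For the print run: ink mixing (finishes minute 74, plus 5-minute gap → minute 79); plate making (finishes minute 30). Taking the maximum gives a start of minute 79, and it finishes at 79 + 31 = minute 110.
Drying waits on the print run (finishes minute 110), so it starts at minute 110 and finishes at 110 + 45 = minute 155.

155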